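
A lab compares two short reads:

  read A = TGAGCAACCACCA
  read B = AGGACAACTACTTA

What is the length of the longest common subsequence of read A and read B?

9

Taking G [2,3]; then A [3,4]; then C [5,5]; then A [6,6]; then A [7,7]; then C [8,8]; then A [10,10]; then C [11,11]; then A [13,14] gives a common subsequence of length 9. Since dp[13][14] = 9, nothing longer is possible.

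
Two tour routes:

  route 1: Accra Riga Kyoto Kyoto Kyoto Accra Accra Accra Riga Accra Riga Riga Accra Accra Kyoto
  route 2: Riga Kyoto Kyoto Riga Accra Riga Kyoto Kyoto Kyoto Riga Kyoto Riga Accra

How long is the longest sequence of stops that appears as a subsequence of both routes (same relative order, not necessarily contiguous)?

8

Match Accra (route 1 #1, route 2 #5), then Riga (route 1 #2, route 2 #6), then Kyoto (route 1 #3, route 2 #7), then Kyoto (route 1 #4, route 2 #8), then Kyoto (route 1 #5, route 2 #9), then Riga (route 1 #9, route 2 #10), then Riga (route 1 #12, route 2 #12), then Accra (route 1 #14, route 2 #13) — 8 stops in the same relative order in both. Since dp[15][13] = 8, nothing longer is possible.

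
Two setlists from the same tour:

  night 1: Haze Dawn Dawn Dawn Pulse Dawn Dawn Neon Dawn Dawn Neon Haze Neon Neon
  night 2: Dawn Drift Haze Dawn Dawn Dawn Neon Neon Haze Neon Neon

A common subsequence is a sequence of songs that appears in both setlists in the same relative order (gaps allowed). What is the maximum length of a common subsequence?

Match Haze (night 1 #1, night 2 #3) → Dawn (night 1 #4, night 2 #4) → Dawn (night 1 #6, night 2 #5) → Dawn (night 1 #7, night 2 #6) → Neon (night 1 #8, night 2 #7) → Neon (night 1 #11, night 2 #8) → Haze (night 1 #12, night 2 #9) → Neon (night 1 #13, night 2 #10) → Neon (night 1 #14, night 2 #11) — 9 songs in the same relative order in both. The LCS DP gives dp[14][11] = 9, so this is optimal.

9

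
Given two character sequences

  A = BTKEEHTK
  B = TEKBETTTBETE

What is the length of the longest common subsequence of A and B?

One common subsequence of length 5: T at A[2]=B[1], K at A[3]=B[3], E at A[4]=B[5], E at A[5]=B[10], T at A[7]=B[11]. dp[8][12] = 5 confirms this is the maximum.

5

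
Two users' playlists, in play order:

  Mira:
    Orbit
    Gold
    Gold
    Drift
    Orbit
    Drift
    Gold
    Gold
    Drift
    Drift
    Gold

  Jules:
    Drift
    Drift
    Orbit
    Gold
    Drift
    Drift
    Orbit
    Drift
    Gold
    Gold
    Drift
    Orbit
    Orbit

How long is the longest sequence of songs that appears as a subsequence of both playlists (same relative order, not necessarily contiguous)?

8

Taking Orbit (Mira #1, Jules #3), then Gold (Mira #2, Jules #4), then Drift (Mira #4, Jules #6), then Orbit (Mira #5, Jules #7), then Drift (Mira #6, Jules #8), then Gold (Mira #7, Jules #9), then Gold (Mira #8, Jules #10), then Drift (Mira #9, Jules #11) gives a common subsequence of length 8. dp[11][13] = 8 confirms this is the maximum.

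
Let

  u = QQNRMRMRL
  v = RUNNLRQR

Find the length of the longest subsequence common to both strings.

Let dp[i][j] be the LCS length of the first i characters of u and the first j characters of v. dp[i][j] = dp[i-1][j-1]+1 when the i-th and j-th characters match, else max(dp[i-1][j], dp[i][j-1]).
    ·  R  U  N  N  L  R  Q  R
 ·  0  0  0  0  0  0  0  0  0
 Q  0  0  0  0  0  0  0  1  1
 Q  0  0  0  0  0  0  0  1  1
 N  0  0  0  1  1  1  1  1  1
 R  0  1  1  1  1  1  2  2  2
 M  0  1  1  1  1  1  2  2  2
 R  0  1  1  1  1  1  2  2  3
 M  0  1  1  1  1  1  2  2  3
 R  0  1  1  1  1  1  2  2  3
 L  0  1  1  1  1  2  2  2  3
dp[9][8] = 3. One LCS (by backtracking along matches): NRR.

3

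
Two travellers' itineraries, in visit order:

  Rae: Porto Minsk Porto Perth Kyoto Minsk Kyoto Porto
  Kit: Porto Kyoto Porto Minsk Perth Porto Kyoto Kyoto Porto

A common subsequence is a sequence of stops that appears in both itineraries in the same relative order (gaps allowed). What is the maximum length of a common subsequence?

Match Porto [1,3], Minsk [2,4], Porto [3,6], Kyoto [5,7], Kyoto [7,8], Porto [8,9] — 6 stops in the same relative order in both. dp[8][9] = 6 confirms this is the maximum.

6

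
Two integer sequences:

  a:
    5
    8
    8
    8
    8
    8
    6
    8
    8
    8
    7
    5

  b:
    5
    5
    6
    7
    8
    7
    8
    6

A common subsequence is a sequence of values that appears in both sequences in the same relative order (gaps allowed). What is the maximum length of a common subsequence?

Match 5 [1,2], then 8 [2,5], then 8 [6,7], then 6 [7,8] — 4 values in the same relative order in both, and the DP table's final entry dp[12][8] is also 4, so no common subsequence is longer.

4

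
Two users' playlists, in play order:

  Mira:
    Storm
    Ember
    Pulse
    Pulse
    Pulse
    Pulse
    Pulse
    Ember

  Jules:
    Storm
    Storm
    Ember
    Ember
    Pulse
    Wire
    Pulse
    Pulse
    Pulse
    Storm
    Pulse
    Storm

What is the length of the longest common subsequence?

7

One common subsequence of length 7: Storm [1,2] → Ember [2,4] → Pulse [3,5] → Pulse [4,7] → Pulse [5,8] → Pulse [6,9] → Pulse [7,11]. Since dp[8][12] = 7, nothing longer is possible.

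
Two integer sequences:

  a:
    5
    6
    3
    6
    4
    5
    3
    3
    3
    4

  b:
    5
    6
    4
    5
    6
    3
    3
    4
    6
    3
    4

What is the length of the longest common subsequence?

8

Let dp[i][j] be the LCS length of the first i values of a and the first j values of b. dp[i][j] = dp[i-1][j-1]+1 when the i-th and j-th values match, else max(dp[i-1][j], dp[i][j-1]).
    ·  5  6  4  5  6  3  3  4  6  3  4
 ·  0  0  0  0  0  0  0  0  0  0  0  0
 5  0  1  1  1  1  1  1  1  1  1  1  1
 6  0  1  2  2  2  2  2  2  2  2  2  2
 3  0  1  2  2  2  2  3  3  3  3  3  3
 6  0  1  2  2  2  3  3  3  3  4  4  4
 4  0  1  2  3  3  3  3  3  4  4  4  5
 5  0  1  2  3  4  4  4  4  4  4  4  5
 3  0  1  2  3  4  4  5  5  5  5  5  5
 3  0  1  2  3  4  4  5  6  6  6  6  6
 3  0  1  2  3  4  4  5  6  6  6  7  7
 4  0  1  2  3  4  4  5  6  7  7  7  8
dp[10][11] = 8. One LCS (by backtracking along matches): 5, 6, 4, 5, 3, 3, 3, 4.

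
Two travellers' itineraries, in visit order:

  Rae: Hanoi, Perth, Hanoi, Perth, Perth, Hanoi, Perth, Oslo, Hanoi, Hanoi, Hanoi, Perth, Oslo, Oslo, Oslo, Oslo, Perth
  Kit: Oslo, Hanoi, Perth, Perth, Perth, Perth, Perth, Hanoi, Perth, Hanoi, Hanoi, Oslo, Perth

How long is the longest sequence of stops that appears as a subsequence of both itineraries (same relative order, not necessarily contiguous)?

Match Hanoi at Rae[1]=Kit[2], then Perth at Rae[2]=Kit[5], then Perth at Rae[4]=Kit[6], then Perth at Rae[5]=Kit[7], then Hanoi at Rae[6]=Kit[8], then Perth at Rae[7]=Kit[9], then Hanoi at Rae[10]=Kit[10], then Hanoi at Rae[11]=Kit[11], then Oslo at Rae[16]=Kit[12], then Perth at Rae[17]=Kit[13] — 10 stops in the same relative order in both. Since dp[17][13] = 10, nothing longer is possible.

10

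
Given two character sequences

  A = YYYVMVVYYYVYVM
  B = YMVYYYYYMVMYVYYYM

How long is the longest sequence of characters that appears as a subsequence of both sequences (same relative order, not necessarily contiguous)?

Taking Y at A[1]=B[6], Y at A[2]=B[7], Y at A[3]=B[8], V at A[4]=B[10], M at A[5]=B[11], V at A[7]=B[13], Y at A[9]=B[14], Y at A[10]=B[15], Y at A[12]=B[16], M at A[14]=B[17] gives a common subsequence of length 10. The LCS DP gives dp[14][17] = 10, so this is optimal.

10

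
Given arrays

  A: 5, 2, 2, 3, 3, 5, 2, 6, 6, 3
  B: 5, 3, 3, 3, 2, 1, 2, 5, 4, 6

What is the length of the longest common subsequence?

5

Pick 5 at A[1]=B[1] → 2 at A[2]=B[5] → 2 at A[3]=B[7] → 5 at A[6]=B[8] → 6 at A[9]=B[10]; all 5 values appear in both, in order, and the DP table's final entry dp[10][10] is also 5, so no common subsequence is longer.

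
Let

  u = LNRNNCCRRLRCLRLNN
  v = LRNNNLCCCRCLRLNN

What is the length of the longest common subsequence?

One common subsequence of length 13: L (u #1, v #1); then N (u #2, v #3); then N (u #4, v #4); then N (u #5, v #5); then C (u #6, v #8); then C (u #7, v #9); then R (u #11, v #10); then C (u #12, v #11); then L (u #13, v #12); then R (u #14, v #13); then L (u #15, v #14); then N (u #16, v #15); then N (u #17, v #16). dp[17][16] = 13 confirms this is the maximum.

13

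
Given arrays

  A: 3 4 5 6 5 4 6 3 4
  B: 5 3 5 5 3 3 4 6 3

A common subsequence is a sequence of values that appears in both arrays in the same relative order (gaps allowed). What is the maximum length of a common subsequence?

Let dp[i][j] be the LCS length of the first i values of A and the first j values of B. dp[i][j] = dp[i-1][j-1]+1 when the i-th and j-th values match, else max(dp[i-1][j], dp[i][j-1]).
    ·  5  3  5  5  3  3  4  6  3
 ·  0  0  0  0  0  0  0  0  0  0
 3  0  0  1  1  1  1  1  1  1  1
 4  0  0  1  1  1  1  1  2  2  2
 5  0  1  1  2  2  2  2  2  2  2
 6  0  1  1  2  2  2  2  2  3  3
 5  0  1  1  2  3  3  3  3  3  3
 4  0  1  1  2  3  3  3  4  4  4
 6  0  1  1  2  3  3  3  4  5  5
 3  0  1  2  2  3  4  4  4  5  6
 4  0  1  2  2  3  4  4  5  5  6
dp[9][9] = 6. One LCS (by backtracking along matches): 3, 5, 5, 4, 6, 3.

6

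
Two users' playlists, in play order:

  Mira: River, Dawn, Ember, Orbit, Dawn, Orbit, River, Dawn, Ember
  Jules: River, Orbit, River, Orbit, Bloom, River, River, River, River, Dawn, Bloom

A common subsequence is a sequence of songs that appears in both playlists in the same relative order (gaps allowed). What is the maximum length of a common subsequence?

One common subsequence of length 5: River at Mira[1]=Jules[1] → Orbit at Mira[4]=Jules[2] → Orbit at Mira[6]=Jules[4] → River at Mira[7]=Jules[9] → Dawn at Mira[8]=Jules[10]. dp[9][11] = 5 confirms this is the maximum.

5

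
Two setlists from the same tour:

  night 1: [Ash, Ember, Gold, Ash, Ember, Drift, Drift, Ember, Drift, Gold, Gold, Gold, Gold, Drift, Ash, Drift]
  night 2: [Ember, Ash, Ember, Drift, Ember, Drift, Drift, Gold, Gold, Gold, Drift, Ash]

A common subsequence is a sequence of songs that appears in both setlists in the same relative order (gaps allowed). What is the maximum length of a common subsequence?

11

Taking Ember (night 1 #2, night 2 #1), Ash (night 1 #4, night 2 #2), Ember (night 1 #5, night 2 #3), Drift (night 1 #6, night 2 #4), Drift (night 1 #7, night 2 #6), Drift (night 1 #9, night 2 #7), Gold (night 1 #11, night 2 #8), Gold (night 1 #12, night 2 #9), Gold (night 1 #13, night 2 #10), Drift (night 1 #14, night 2 #11), Ash (night 1 #15, night 2 #12) gives a common subsequence of length 11, and the DP table's final entry dp[16][12] is also 11, so no common subsequence is longer.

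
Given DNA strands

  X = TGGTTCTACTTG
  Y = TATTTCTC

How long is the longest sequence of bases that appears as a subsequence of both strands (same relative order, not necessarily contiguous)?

Let dp[i][j] be the LCS length of the first i bases of X and the first j bases of Y. dp[i][j] = dp[i-1][j-1]+1 when the i-th and j-th bases match, else max(dp[i-1][j], dp[i][j-1]).
    ·  T  A  T  T  T  C  T  C
 ·  0  0  0  0  0  0  0  0  0
 T  0  1  1  1  1  1  1  1  1
 G  0  1  1  1  1  1  1  1  1
 G  0  1  1  1  1  1  1  1  1
 T  0  1  1  2  2  2  2  2  2
 T  0  1  1  2  3  3  3  3  3
 C  0  1  1  2  3  3  4  4  4
 T  0  1  1  2  3  4  4  5  5
 A  0  1  2  2  3  4  4  5  5
 C  0  1  2  2  3  4  5  5  6
 T  0  1  2  3  3  4  5  6  6
 T  0  1  2  3  4  4  5  6  6
 G  0  1  2  3  4  4  5  6  6
dp[12][8] = 6. One LCS (by backtracking along matches): TTTCTC.

6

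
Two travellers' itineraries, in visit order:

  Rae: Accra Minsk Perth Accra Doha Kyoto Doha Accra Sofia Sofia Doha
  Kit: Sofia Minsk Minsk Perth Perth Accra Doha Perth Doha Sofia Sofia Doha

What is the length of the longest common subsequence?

8

Taking Minsk (Rae #2, Kit #3), then Perth (Rae #3, Kit #5), then Accra (Rae #4, Kit #6), then Doha (Rae #5, Kit #7), then Doha (Rae #7, Kit #9), then Sofia (Rae #9, Kit #10), then Sofia (Rae #10, Kit #11), then Doha (Rae #11, Kit #12) gives a common subsequence of length 8, and the DP table's final entry dp[11][12] is also 8, so no common subsequence is longer.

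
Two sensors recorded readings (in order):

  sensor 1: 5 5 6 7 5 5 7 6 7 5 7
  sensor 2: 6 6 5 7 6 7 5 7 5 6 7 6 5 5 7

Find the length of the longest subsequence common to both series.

9

Pick 5 [1,3], then 6 [3,5], then 7 [4,6], then 5 [5,7], then 5 [6,9], then 7 [7,11], then 6 [8,12], then 5 [10,14], then 7 [11,15]; all 9 values appear in both, in order. dp[11][15] = 9 confirms this is the maximum.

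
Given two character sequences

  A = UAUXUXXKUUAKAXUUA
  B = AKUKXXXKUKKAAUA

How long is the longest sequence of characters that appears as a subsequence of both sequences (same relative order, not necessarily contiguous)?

11

One common subsequence of length 11: A (A #2, B #1), then U (A #3, B #3), then X (A #4, B #5), then X (A #6, B #6), then X (A #7, B #7), then K (A #8, B #8), then U (A #9, B #9), then A (A #11, B #12), then A (A #13, B #13), then U (A #16, B #14), then A (A #17, B #15), and the DP table's final entry dp[17][15] is also 11, so no common subsequence is longer.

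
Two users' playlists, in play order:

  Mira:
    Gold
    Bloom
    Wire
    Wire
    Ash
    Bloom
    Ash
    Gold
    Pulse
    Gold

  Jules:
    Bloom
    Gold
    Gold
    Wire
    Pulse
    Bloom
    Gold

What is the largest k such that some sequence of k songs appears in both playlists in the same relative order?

4

One common subsequence of length 4: Gold (Mira #1, Jules #3), then Wire (Mira #3, Jules #4), then Bloom (Mira #6, Jules #6), then Gold (Mira #10, Jules #7). dp[10][7] = 4 confirms this is the maximum.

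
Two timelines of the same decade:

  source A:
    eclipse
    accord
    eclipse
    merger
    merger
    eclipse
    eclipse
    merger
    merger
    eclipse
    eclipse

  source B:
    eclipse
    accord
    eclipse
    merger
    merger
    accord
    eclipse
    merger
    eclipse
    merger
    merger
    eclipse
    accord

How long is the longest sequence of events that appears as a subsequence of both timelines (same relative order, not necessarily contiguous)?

Pick eclipse (source A #1, source B #1); then accord (source A #2, source B #2); then eclipse (source A #3, source B #3); then merger (source A #4, source B #4); then merger (source A #5, source B #5); then eclipse (source A #6, source B #7); then eclipse (source A #7, source B #9); then merger (source A #8, source B #10); then merger (source A #9, source B #11); then eclipse (source A #10, source B #12); all 10 events appear in both, in order, and the DP table's final entry dp[11][13] is also 10, so no common subsequence is longer.

10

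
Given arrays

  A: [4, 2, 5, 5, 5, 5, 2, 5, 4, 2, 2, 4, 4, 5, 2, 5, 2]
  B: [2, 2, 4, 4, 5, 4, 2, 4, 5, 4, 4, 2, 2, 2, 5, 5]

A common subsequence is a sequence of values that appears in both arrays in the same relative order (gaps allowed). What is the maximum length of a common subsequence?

9

Pick 4 at A[1]=B[4] → 5 at A[3]=B[5] → 2 at A[7]=B[7] → 5 at A[8]=B[9] → 4 at A[9]=B[11] → 2 at A[10]=B[13] → 2 at A[11]=B[14] → 5 at A[14]=B[15] → 5 at A[16]=B[16]; all 9 values appear in both, in order. Since dp[17][16] = 9, nothing longer is possible.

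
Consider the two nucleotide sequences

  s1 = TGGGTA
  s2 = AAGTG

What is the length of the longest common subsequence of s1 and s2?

Let dp[i][j] be the LCS length of the first i bases of s1 and the first j bases of s2. dp[i][j] = dp[i-1][j-1]+1 when the i-th and j-th bases match, else max(dp[i-1][j], dp[i][j-1]).
    ·  A  A  G  T  G
 ·  0  0  0  0  0  0
 T  0  0  0  0  1  1
 G  0  0  0  1  1  2
 G  0  0  0  1  1  2
 G  0  0  0  1  1  2
 T  0  0  0  1  2  2
 A  0  1  1  1  2  2
dp[6][5] = 2. One LCS (by backtracking along matches): TG.

2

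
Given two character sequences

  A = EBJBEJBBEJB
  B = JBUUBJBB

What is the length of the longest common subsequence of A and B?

One common subsequence of length 5: B at A[2]=B[2] → B at A[4]=B[5] → J at A[6]=B[6] → B at A[8]=B[7] → B at A[11]=B[8]. The LCS DP gives dp[11][8] = 5, so this is optimal.

5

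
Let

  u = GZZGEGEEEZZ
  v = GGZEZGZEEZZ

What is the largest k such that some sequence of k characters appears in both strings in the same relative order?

8

One common subsequence of length 8: G (u #1, v #2), Z (u #2, v #3), Z (u #3, v #5), G (u #4, v #6), E (u #8, v #8), E (u #9, v #9), Z (u #10, v #10), Z (u #11, v #11). The LCS DP gives dp[11][11] = 8, so this is optimal.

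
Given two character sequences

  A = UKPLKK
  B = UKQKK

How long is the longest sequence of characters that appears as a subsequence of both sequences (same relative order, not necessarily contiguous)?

Let dp[i][j] be the LCS length of the first i characters of A and the first j characters of B. dp[i][j] = dp[i-1][j-1]+1 when the i-th and j-th characters match, else max(dp[i-1][j], dp[i][j-1]).
    ·  U  K  Q  K  K
 ·  0  0  0  0  0  0
 U  0  1  1  1  1  1
 K  0  1  2  2  2  2
 P  0  1  2  2  2  2
 L  0  1  2  2  2  2
 K  0  1  2  2  3  3
 K  0  1  2  2  3  4
dp[6][5] = 4. One LCS (by backtracking along matches): UKKK.

4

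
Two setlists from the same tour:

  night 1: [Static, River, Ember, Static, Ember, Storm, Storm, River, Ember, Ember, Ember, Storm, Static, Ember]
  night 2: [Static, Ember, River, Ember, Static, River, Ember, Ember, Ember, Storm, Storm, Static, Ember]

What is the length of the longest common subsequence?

Pick Static (night 1 #1, night 2 #1) → River (night 1 #2, night 2 #3) → Ember (night 1 #3, night 2 #4) → Static (night 1 #4, night 2 #5) → River (night 1 #8, night 2 #6) → Ember (night 1 #9, night 2 #7) → Ember (night 1 #10, night 2 #8) → Ember (night 1 #11, night 2 #9) → Storm (night 1 #12, night 2 #11) → Static (night 1 #13, night 2 #12) → Ember (night 1 #14, night 2 #13); all 11 songs appear in both, in order. The LCS DP gives dp[14][13] = 11, so this is optimal.

11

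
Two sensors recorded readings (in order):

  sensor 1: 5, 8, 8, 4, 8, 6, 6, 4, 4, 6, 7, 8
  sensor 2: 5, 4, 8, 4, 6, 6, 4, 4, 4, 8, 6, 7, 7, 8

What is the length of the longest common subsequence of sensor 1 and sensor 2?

10

Pick 5 [1,1], then 8 [3,3], then 4 [4,4], then 6 [6,5], then 6 [7,6], then 4 [8,8], then 4 [9,9], then 6 [10,11], then 7 [11,13], then 8 [12,14]; all 10 values appear in both, in order, and the DP table's final entry dp[12][14] is also 10, so no common subsequence is longer.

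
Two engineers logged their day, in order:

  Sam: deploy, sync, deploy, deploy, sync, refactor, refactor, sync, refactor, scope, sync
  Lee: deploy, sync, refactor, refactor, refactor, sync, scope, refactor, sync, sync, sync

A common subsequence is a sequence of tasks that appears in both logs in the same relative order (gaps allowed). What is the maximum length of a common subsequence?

Pick deploy at Sam[1]=Lee[1], sync at Sam[2]=Lee[2], refactor at Sam[6]=Lee[4], refactor at Sam[7]=Lee[5], sync at Sam[8]=Lee[6], refactor at Sam[9]=Lee[8], sync at Sam[11]=Lee[11]; all 7 tasks appear in both, in order. The LCS DP gives dp[11][11] = 7, so this is optimal.

7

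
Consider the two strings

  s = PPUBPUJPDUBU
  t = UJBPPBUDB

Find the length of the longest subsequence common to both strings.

Let dp[i][j] be the LCS length of the first i characters of s and the first j characters of t. dp[i][j] = dp[i-1][j-1]+1 when the i-th and j-th characters match, else max(dp[i-1][j], dp[i][j-1]).
    ·  U  J  B  P  P  B  U  D  B
 ·  0  0  0  0  0  0  0  0  0  0
 P  0  0  0  0  1  1  1  1  1  1
 P  0  0  0  0  1  2  2  2  2  2
 U  0  1  1  1  1  2  2  3  3  3
 B  0  1  1  2  2  2  3  3  3  4
 P  0  1  1  2  3  3  3  3  3  4
 U  0  1  1  2  3  3  3  4  4  4
 J  0  1  2  2  3  3  3  4  4  4
 P  0  1  2  2  3  4  4  4  4  4
 D  0  1  2  2  3  4  4  4  5  5
 U  0  1  2  2  3  4  4  5  5  5
 B  0  1  2  3  3  4  5  5  5  6
 U  0  1  2  3  3  4  5  6  6  6
dp[12][9] = 6. One LCS (by backtracking along matches): PPBUDB.

6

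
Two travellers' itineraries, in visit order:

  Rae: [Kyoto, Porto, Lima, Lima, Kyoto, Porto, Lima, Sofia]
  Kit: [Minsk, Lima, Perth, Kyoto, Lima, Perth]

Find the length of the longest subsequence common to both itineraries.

Taking Lima at Rae[3]=Kit[2], Kyoto at Rae[5]=Kit[4], Lima at Rae[7]=Kit[5] gives a common subsequence of length 3, and the DP table's final entry dp[8][6] is also 3, so no common subsequence is longer.

3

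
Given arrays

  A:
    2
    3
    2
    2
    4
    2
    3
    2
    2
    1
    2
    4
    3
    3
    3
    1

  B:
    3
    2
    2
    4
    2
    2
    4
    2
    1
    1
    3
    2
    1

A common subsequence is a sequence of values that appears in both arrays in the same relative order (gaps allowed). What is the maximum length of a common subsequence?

Pick 3 [2,1], then 2 [3,2], then 2 [4,3], then 4 [5,4], then 2 [6,5], then 2 [8,6], then 2 [9,8], then 1 [10,10], then 2 [11,12], then 1 [16,13]; all 10 values appear in both, in order. The LCS DP gives dp[16][13] = 10, so this is optimal.

10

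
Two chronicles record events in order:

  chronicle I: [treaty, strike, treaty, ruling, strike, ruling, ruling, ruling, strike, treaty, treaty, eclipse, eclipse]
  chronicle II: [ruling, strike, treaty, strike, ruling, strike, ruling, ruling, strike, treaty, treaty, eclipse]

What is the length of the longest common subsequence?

10

Match treaty (chronicle I #1, chronicle II #3), strike (chronicle I #2, chronicle II #4), ruling (chronicle I #4, chronicle II #5), strike (chronicle I #5, chronicle II #6), ruling (chronicle I #7, chronicle II #7), ruling (chronicle I #8, chronicle II #8), strike (chronicle I #9, chronicle II #9), treaty (chronicle I #10, chronicle II #10), treaty (chronicle I #11, chronicle II #11), eclipse (chronicle I #13, chronicle II #12) — 10 events in the same relative order in both. The LCS DP gives dp[13][12] = 10, so this is optimal.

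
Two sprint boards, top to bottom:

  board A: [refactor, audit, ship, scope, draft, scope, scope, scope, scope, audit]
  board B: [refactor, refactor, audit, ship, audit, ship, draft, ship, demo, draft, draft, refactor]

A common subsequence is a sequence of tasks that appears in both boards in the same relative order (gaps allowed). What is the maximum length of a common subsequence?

4

Taking refactor at board A[1]=board B[2]; then audit at board A[2]=board B[5]; then ship at board A[3]=board B[8]; then draft at board A[5]=board B[11] gives a common subsequence of length 4. The LCS DP gives dp[10][12] = 4, so this is optimal.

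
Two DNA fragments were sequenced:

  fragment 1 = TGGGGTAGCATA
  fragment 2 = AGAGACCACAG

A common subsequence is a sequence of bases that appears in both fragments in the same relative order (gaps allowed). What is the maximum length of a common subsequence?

6

Let dp[i][j] be the LCS length of the first i bases of fragment 1 and the first j bases of fragment 2. dp[i][j] = dp[i-1][j-1]+1 when the i-th and j-th bases match, else max(dp[i-1][j], dp[i][j-1]).
    ·  A  G  A  G  A  C  C  A  C  A  G
 ·  0  0  0  0  0  0  0  0  0  0  0  0
 T  0  0  0  0  0  0  0  0  0  0  0  0
 G  0  0  1  1  1  1  1  1  1  1  1  1
 G  0  0  1  1  2  2  2  2  2  2  2  2
 G  0  0  1  1  2  2  2  2  2  2  2  3
 G  0  0  1  1  2  2  2  2  2  2  2  3
 T  0  0  1  1  2  2  2  2  2  2  2  3
 A  0  1  1  2  2  3  3  3  3  3  3  3
 G  0  1  2  2  3  3  3  3  3  3  3  4
 C  0  1  2  2  3  3  4  4  4  4  4  4
 A  0  1  2  3  3  4  4  4  5  5  5  5
 T  0  1  2  3  3  4  4  4  5  5  5  5
 A  0  1  2  3  3  4  4  4  5  5  6  6
dp[12][11] = 6. One LCS (by backtracking along matches): GGACAA.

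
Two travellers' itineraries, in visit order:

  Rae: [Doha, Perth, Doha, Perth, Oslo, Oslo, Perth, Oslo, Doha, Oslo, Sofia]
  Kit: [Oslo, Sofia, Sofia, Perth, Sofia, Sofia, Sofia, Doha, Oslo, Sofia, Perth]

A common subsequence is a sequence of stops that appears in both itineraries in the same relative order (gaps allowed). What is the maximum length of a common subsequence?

Match Oslo (Rae #5, Kit #1); then Perth (Rae #7, Kit #4); then Doha (Rae #9, Kit #8); then Oslo (Rae #10, Kit #9); then Sofia (Rae #11, Kit #10) — 5 stops in the same relative order in both. dp[11][11] = 5 confirms this is the maximum.

5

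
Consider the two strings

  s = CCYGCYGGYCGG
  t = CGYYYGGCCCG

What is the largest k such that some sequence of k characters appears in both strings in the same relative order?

Let dp[i][j] be the LCS length of the first i characters of s and the first j characters of t. dp[i][j] = dp[i-1][j-1]+1 when the i-th and j-th characters match, else max(dp[i-1][j], dp[i][j-1]).
    ·  C  G  Y  Y  Y  G  G  C  C  C  G
 ·  0  0  0  0  0  0  0  0  0  0  0  0
 C  0  1  1  1  1  1  1  1  1  1  1  1
 C  0  1  1  1  1  1  1  1  2  2  2  2
 Y  0  1  1  2  2  2  2  2  2  2  2  2
 G  0  1  2  2  2  2  3  3  3  3  3  3
 C  0  1  2  2  2  2  3  3  4  4  4  4
 Y  0  1  2  3  3  3  3  3  4  4  4  4
 G  0  1  2  3  3  3  4  4  4  4  4  5
 G  0  1  2  3  3  3  4  5  5  5  5  5
 Y  0  1  2  3  4  4  4  5  5  5  5  5
 C  0  1  2  3  4  4  4  5  6  6  6  6
 G  0  1  2  3  4  4  5  5  6  6  6  7
 G  0  1  2  3  4  4  5  6  6  6  6  7
dp[12][11] = 7. One LCS (by backtracking along matches): CYYGGCG.

7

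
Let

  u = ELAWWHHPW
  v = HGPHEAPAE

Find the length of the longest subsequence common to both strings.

3

Pick E [1,5]; then A [3,6]; then P [8,7]; all 3 characters appear in both, in order. The LCS DP gives dp[9][9] = 3, so this is optimal.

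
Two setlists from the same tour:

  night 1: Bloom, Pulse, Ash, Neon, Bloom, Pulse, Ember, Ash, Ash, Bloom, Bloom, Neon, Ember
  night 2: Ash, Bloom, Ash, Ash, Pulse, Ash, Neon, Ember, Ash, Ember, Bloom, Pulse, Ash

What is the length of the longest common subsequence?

7

Match Bloom at night 1[1]=night 2[2], then Pulse at night 1[2]=night 2[5], then Ash at night 1[3]=night 2[6], then Neon at night 1[4]=night 2[7], then Bloom at night 1[5]=night 2[11], then Pulse at night 1[6]=night 2[12], then Ash at night 1[9]=night 2[13] — 7 songs in the same relative order in both, and the DP table's final entry dp[13][13] is also 7, so no common subsequence is longer.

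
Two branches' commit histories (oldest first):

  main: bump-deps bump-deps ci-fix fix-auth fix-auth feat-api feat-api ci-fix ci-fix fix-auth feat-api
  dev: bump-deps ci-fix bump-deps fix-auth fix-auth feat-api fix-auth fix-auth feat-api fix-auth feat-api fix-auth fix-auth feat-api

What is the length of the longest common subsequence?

Match bump-deps [1,1] → bump-deps [2,3] → fix-auth [4,7] → fix-auth [5,8] → feat-api [6,9] → feat-api [7,11] → fix-auth [10,13] → feat-api [11,14] — 8 commits in the same relative order in both. The LCS DP gives dp[11][14] = 8, so this is optimal.

8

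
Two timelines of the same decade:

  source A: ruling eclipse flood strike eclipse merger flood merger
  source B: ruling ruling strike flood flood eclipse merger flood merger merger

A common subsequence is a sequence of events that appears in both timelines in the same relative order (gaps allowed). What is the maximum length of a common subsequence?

Taking ruling [1,2], flood [3,5], eclipse [5,6], merger [6,7], flood [7,8], merger [8,10] gives a common subsequence of length 6, and the DP table's final entry dp[8][10] is also 6, so no common subsequence is longer.

6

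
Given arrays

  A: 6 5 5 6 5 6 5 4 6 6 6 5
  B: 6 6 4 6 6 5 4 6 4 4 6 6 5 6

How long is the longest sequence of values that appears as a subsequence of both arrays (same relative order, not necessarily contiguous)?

9

One common subsequence of length 9: 6 (A #1, B #2), 6 (A #4, B #4), 6 (A #6, B #5), 5 (A #7, B #6), 4 (A #8, B #7), 6 (A #9, B #8), 6 (A #10, B #11), 6 (A #11, B #12), 5 (A #12, B #13), and the DP table's final entry dp[12][14] is also 9, so no common subsequence is longer.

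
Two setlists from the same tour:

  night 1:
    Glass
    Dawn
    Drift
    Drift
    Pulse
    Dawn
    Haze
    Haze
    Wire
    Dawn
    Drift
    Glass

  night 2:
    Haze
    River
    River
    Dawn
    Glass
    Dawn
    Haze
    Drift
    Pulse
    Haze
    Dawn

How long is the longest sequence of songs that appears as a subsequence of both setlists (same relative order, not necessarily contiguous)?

6

Taking Glass [1,5]; then Dawn [2,6]; then Drift [4,8]; then Pulse [5,9]; then Haze [8,10]; then Dawn [10,11] gives a common subsequence of length 6. The LCS DP gives dp[12][11] = 6, so this is optimal.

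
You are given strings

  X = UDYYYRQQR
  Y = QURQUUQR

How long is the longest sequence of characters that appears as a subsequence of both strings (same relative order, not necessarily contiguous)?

One common subsequence of length 5: U (X #1, Y #2), R (X #6, Y #3), Q (X #7, Y #4), Q (X #8, Y #7), R (X #9, Y #8), and the DP table's final entry dp[9][8] is also 5, so no common subsequence is longer.

5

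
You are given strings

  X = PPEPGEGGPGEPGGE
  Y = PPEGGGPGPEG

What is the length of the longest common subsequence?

10

One common subsequence of length 10: P [1,1]; then P [2,2]; then E [3,3]; then G [5,4]; then G [7,5]; then G [8,6]; then P [9,7]; then G [10,8]; then E [11,10]; then G [14,11]. The LCS DP gives dp[15][11] = 10, so this is optimal.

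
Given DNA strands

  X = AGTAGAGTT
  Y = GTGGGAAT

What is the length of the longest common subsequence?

5

One common subsequence of length 5: G [2,1]; then T [3,2]; then A [4,6]; then A [6,7]; then T [9,8]. Since dp[9][8] = 5, nothing longer is possible.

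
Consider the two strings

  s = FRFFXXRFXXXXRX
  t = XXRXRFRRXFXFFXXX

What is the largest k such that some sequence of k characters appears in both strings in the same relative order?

Pick R at s[2]=t[3] → X at s[6]=t[4] → R at s[7]=t[5] → F at s[8]=t[6] → X at s[9]=t[9] → X at s[10]=t[11] → X at s[11]=t[14] → X at s[12]=t[15] → X at s[14]=t[16]; all 9 characters appear in both, in order. The LCS DP gives dp[14][16] = 9, so this is optimal.

9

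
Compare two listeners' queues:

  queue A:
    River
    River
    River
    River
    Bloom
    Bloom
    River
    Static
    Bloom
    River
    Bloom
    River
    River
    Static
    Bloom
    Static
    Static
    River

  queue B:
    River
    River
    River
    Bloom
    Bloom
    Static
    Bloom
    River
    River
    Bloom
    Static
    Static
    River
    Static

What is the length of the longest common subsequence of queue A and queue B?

13

One common subsequence of length 13: River (queue A #2, queue B #1), River (queue A #3, queue B #2), River (queue A #4, queue B #3), Bloom (queue A #5, queue B #4), Bloom (queue A #6, queue B #5), Static (queue A #8, queue B #6), Bloom (queue A #11, queue B #7), River (queue A #12, queue B #8), River (queue A #13, queue B #9), Bloom (queue A #15, queue B #10), Static (queue A #16, queue B #11), Static (queue A #17, queue B #12), River (queue A #18, queue B #13). Since dp[18][14] = 13, nothing longer is possible.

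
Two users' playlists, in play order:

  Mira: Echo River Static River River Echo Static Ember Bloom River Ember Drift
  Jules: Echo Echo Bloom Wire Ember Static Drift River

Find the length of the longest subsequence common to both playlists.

5

One common subsequence of length 5: Echo at Mira[1]=Jules[1], then Echo at Mira[6]=Jules[2], then Bloom at Mira[9]=Jules[3], then Ember at Mira[11]=Jules[5], then Drift at Mira[12]=Jules[7], and the DP table's final entry dp[12][8] is also 5, so no common subsequence is longer.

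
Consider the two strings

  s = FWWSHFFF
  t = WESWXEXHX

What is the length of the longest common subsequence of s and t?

Let dp[i][j] be the LCS length of the first i characters of s and the first j characters of t. dp[i][j] = dp[i-1][j-1]+1 when the i-th and j-th characters match, else max(dp[i-1][j], dp[i][j-1]).
    ·  W  E  S  W  X  E  X  H  X
 ·  0  0  0  0  0  0  0  0  0  0
 F  0  0  0  0  0  0  0  0  0  0
 W  0  1  1  1  1  1  1  1  1  1
 W  0  1  1  1  2  2  2  2  2  2
 S  0  1  1  2  2  2  2  2  2  2
 H  0  1  1  2  2  2  2  2  3  3
 F  0  1  1  2  2  2  2  2  3  3
 F  0  1  1  2  2  2  2  2  3  3
 F  0  1  1  2  2  2  2  2  3  3
dp[8][9] = 3. One LCS (by backtracking along matches): WWH.

3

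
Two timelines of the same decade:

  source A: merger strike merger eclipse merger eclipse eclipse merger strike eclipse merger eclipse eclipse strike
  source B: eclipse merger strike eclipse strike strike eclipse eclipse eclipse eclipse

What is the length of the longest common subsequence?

Match merger [1,2], strike [2,3], eclipse [4,4], eclipse [7,7], eclipse [10,8], eclipse [12,9], eclipse [13,10] — 7 events in the same relative order in both. The LCS DP gives dp[14][10] = 7, so this is optimal.

7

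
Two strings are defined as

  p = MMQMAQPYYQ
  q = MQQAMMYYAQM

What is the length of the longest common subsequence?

Taking M at p[1]=q[1], M at p[2]=q[5], M at p[4]=q[6], Y at p[8]=q[7], Y at p[9]=q[8], Q at p[10]=q[10] gives a common subsequence of length 6. The LCS DP gives dp[10][11] = 6, so this is optimal.

6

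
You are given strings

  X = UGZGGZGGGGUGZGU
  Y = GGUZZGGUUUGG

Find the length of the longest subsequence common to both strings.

Pick U [1,3], Z [3,4], Z [6,5], G [7,6], G [8,7], U [11,10], G [12,11], G [14,12]; all 8 characters appear in both, in order. dp[15][12] = 8 confirms this is the maximum.

8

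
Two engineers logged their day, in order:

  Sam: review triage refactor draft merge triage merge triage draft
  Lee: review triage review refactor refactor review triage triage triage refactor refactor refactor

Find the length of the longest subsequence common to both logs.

Taking review (Sam #1, Lee #1), then triage (Sam #2, Lee #2), then refactor (Sam #3, Lee #5), then triage (Sam #6, Lee #8), then triage (Sam #8, Lee #9) gives a common subsequence of length 5. The LCS DP gives dp[9][12] = 5, so this is optimal.

5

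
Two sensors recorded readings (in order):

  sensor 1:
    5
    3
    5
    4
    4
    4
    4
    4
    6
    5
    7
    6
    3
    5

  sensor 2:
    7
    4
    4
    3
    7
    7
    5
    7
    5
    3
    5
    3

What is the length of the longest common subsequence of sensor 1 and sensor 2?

Pick 4 (sensor 1 #4, sensor 2 #2), then 4 (sensor 1 #5, sensor 2 #3), then 5 (sensor 1 #10, sensor 2 #7), then 7 (sensor 1 #11, sensor 2 #8), then 3 (sensor 1 #13, sensor 2 #10), then 5 (sensor 1 #14, sensor 2 #11); all 6 values appear in both, in order. dp[14][12] = 6 confirms this is the maximum.

6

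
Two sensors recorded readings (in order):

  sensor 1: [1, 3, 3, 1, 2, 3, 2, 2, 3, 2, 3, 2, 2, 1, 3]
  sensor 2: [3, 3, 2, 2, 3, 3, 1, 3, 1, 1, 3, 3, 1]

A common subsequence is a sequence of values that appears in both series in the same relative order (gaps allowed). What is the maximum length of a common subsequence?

One common subsequence of length 8: 3 (sensor 1 #2, sensor 2 #1), then 3 (sensor 1 #3, sensor 2 #2), then 2 (sensor 1 #5, sensor 2 #4), then 3 (sensor 1 #6, sensor 2 #5), then 3 (sensor 1 #9, sensor 2 #6), then 3 (sensor 1 #11, sensor 2 #8), then 1 (sensor 1 #14, sensor 2 #10), then 3 (sensor 1 #15, sensor 2 #12). dp[15][13] = 8 confirms this is the maximum.

8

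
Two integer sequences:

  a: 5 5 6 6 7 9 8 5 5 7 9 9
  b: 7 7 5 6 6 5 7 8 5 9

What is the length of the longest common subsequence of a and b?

7

One common subsequence of length 7: 5 [2,3], 6 [3,4], 6 [4,5], 7 [5,7], 8 [7,8], 5 [9,9], 9 [12,10]. Since dp[12][10] = 7, nothing longer is possible.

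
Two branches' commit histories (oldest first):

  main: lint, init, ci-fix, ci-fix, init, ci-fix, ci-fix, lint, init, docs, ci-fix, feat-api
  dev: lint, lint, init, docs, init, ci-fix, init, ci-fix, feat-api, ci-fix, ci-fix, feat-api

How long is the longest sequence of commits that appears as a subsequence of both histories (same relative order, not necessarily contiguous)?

Pick lint at main[1]=dev[2]; then init at main[2]=dev[5]; then ci-fix at main[4]=dev[6]; then init at main[5]=dev[7]; then ci-fix at main[6]=dev[8]; then ci-fix at main[7]=dev[10]; then ci-fix at main[11]=dev[11]; then feat-api at main[12]=dev[12]; all 8 commits appear in both, in order. Since dp[12][12] = 8, nothing longer is possible.

8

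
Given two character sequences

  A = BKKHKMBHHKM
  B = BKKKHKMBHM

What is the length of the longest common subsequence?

Match B at A[1]=B[1] → K at A[2]=B[3] → K at A[3]=B[4] → H at A[4]=B[5] → K at A[5]=B[6] → M at A[6]=B[7] → B at A[7]=B[8] → H at A[9]=B[9] → M at A[11]=B[10] — 9 characters in the same relative order in both. Since dp[11][10] = 9, nothing longer is possible.

9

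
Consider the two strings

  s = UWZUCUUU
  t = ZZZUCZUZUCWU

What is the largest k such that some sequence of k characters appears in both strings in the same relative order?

6

Taking Z at s[3]=t[3], then U at s[4]=t[4], then C at s[5]=t[5], then U at s[6]=t[7], then U at s[7]=t[9], then U at s[8]=t[12] gives a common subsequence of length 6, and the DP table's final entry dp[8][12] is also 6, so no common subsequence is longer.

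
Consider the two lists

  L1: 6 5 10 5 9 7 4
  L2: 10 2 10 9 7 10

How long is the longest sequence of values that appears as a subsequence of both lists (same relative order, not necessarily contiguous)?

3

Pick 10 (L1 #3, L2 #3), 9 (L1 #5, L2 #4), 7 (L1 #6, L2 #5); all 3 values appear in both, in order. dp[7][6] = 3 confirms this is the maximum.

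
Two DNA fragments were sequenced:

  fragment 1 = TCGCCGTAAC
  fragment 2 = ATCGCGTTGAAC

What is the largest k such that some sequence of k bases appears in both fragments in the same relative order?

9

Match T (fragment 1 #1, fragment 2 #2), then C (fragment 1 #2, fragment 2 #3), then G (fragment 1 #3, fragment 2 #4), then C (fragment 1 #5, fragment 2 #5), then G (fragment 1 #6, fragment 2 #6), then T (fragment 1 #7, fragment 2 #8), then A (fragment 1 #8, fragment 2 #10), then A (fragment 1 #9, fragment 2 #11), then C (fragment 1 #10, fragment 2 #12) — 9 bases in the same relative order in both. The LCS DP gives dp[10][12] = 9, so this is optimal.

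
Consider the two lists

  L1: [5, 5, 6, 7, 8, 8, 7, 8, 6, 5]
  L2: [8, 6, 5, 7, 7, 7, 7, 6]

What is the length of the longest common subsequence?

Match 5 at L1[1]=L2[3], then 7 at L1[4]=L2[6], then 7 at L1[7]=L2[7], then 6 at L1[9]=L2[8] — 4 values in the same relative order in both, and the DP table's final entry dp[10][8] is also 4, so no common subsequence is longer.

4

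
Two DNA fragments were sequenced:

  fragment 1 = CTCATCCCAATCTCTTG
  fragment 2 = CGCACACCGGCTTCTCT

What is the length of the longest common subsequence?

11

Pick C at fragment 1[1]=fragment 2[3] → C at fragment 1[3]=fragment 2[5] → A at fragment 1[4]=fragment 2[6] → C at fragment 1[6]=fragment 2[7] → C at fragment 1[7]=fragment 2[8] → C at fragment 1[8]=fragment 2[11] → T at fragment 1[11]=fragment 2[13] → C at fragment 1[12]=fragment 2[14] → T at fragment 1[13]=fragment 2[15] → C at fragment 1[14]=fragment 2[16] → T at fragment 1[16]=fragment 2[17]; all 11 bases appear in both, in order. dp[17][17] = 11 confirms this is the maximum.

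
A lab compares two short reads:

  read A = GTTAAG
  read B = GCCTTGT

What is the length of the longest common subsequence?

Pick G (read A #1, read B #1); then T (read A #2, read B #4); then T (read A #3, read B #5); then G (read A #6, read B #6); all 4 bases appear in both, in order. Since dp[6][7] = 4, nothing longer is possible.

4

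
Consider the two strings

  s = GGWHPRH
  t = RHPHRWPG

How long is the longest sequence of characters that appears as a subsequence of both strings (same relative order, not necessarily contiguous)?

Let dp[i][j] be the LCS length of the first i characters of s and the first j characters of t. dp[i][j] = dp[i-1][j-1]+1 when the i-th and j-th characters match, else max(dp[i-1][j], dp[i][j-1]).
    ·  R  H  P  H  R  W  P  G
 ·  0  0  0  0  0  0  0  0  0
 G  0  0  0  0  0  0  0  0  1
 G  0  0  0  0  0  0  0  0  1
 W  0  0  0  0  0  0  1  1  1
 H  0  0  1  1  1  1  1  1  1
 P  0  0  1  2  2  2  2  2  2
 R  0  1  1  2  2  3  3  3  3
 H  0  1  2  2  3  3  3  3  3
dp[7][8] = 3. One LCS (by backtracking along matches): HPR.

3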